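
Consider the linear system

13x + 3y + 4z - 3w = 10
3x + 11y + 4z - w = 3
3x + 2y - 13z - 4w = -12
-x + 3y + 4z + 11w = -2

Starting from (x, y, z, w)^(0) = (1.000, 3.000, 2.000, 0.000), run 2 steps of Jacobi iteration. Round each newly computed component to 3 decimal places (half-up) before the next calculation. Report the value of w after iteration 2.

-0.620

Iteration 1:
  x = (10 - (3)·3.000 - (4)·2.000 - (-3)·0.000) / (13) = -0.538
  y = (3 - (3)·1.000 - (4)·2.000 - (-1)·0.000) / (11) = -0.727
  z = (-12 - (3)·1.000 - (2)·3.000 - (-4)·0.000) / (-13) = 1.615
  w = (-2 - (-1)·1.000 - (3)·3.000 - (4)·2.000) / (11) = -1.636
Iteration 2:
  x = (10 - (3)·-0.727 - (4)·1.615 - (-3)·-1.636) / (13) = 0.063
  y = (3 - (3)·-0.538 - (4)·1.615 - (-1)·-1.636) / (11) = -0.317
  z = (-12 - (3)·-0.538 - (2)·-0.727 - (-4)·-1.636) / (-13) = 1.190
  w = (-2 - (-1)·-0.538 - (3)·-0.727 - (4)·1.615) / (11) = -0.620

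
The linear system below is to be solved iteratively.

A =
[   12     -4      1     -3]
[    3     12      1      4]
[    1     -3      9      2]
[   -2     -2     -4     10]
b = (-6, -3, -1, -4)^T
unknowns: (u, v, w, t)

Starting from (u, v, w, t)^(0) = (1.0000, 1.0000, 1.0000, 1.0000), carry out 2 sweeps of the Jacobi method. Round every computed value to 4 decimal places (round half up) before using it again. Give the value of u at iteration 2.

Iteration 1:
  u = (-6 - (-4)·1.0000 - (1)·1.0000 - (-3)·1.0000) / (12) = 0.0000
  v = (-3 - (3)·1.0000 - (1)·1.0000 - (4)·1.0000) / (12) = -0.9167
  w = (-1 - (1)·1.0000 - (-3)·1.0000 - (2)·1.0000) / (9) = -0.1111
  t = (-4 - (-2)·1.0000 - (-2)·1.0000 - (-4)·1.0000) / (10) = 0.4000
Iteration 2:
  u = (-6 - (-4)·-0.9167 - (1)·-0.1111 - (-3)·0.4000) / (12) = -0.6963
  v = (-3 - (3)·0.0000 - (1)·-0.1111 - (4)·0.4000) / (12) = -0.3741
  w = (-1 - (1)·0.0000 - (-3)·-0.9167 - (2)·0.4000) / (9) = -0.5056
  t = (-4 - (-2)·0.0000 - (-2)·-0.9167 - (-4)·-0.1111) / (10) = -0.6278

-0.6963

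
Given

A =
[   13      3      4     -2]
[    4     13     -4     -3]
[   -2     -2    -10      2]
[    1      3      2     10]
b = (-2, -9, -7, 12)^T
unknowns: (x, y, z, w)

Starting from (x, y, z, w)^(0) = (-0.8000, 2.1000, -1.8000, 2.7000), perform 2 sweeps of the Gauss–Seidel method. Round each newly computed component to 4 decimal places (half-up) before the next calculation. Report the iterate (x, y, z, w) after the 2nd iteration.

Iteration 1:
  x = (-2 - (3)·2.1000 - (4)·-1.8000 - (-2)·2.7000) / (13) = 0.3308
  y = (-9 - (4)·0.3308 - (-4)·-1.8000 - (-3)·2.7000) / (13) = -0.7249
  z = (-7 - (-2)·0.3308 - (-2)·-0.7249 - (2)·2.7000) / (-10) = 1.3188
  w = (12 - (1)·0.3308 - (3)·-0.7249 - (2)·1.3188) / (10) = 1.1206
Iteration 2:
  x = (-2 - (3)·-0.7249 - (4)·1.3188 - (-2)·1.1206) / (13) = -0.2199
  y = (-9 - (4)·-0.2199 - (-4)·1.3188 - (-3)·1.1206) / (13) = 0.0397
  z = (-7 - (-2)·-0.2199 - (-2)·0.0397 - (2)·1.1206) / (-10) = 0.9602
  w = (12 - (1)·-0.2199 - (3)·0.0397 - (2)·0.9602) / (10) = 1.0180

(-0.2199, 0.0397, 0.9602, 1.0180)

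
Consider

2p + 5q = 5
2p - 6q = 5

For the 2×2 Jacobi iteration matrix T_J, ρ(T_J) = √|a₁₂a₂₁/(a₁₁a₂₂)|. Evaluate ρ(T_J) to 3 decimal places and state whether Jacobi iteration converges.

a₁₂a₂₁/(a₁₁a₂₂) = (5)·(2) / ((2)·(-6)) = -0.833333
ρ = √|-0.833333| = √0.833333 = 0.913
ρ < 1, so Jacobi converges

0.913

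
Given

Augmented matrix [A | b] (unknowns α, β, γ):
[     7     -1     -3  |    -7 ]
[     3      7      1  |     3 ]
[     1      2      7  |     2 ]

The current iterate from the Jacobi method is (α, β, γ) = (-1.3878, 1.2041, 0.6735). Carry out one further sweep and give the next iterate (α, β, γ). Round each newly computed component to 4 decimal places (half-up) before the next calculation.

(-0.5393, 0.9271, 0.1399)

One sweep:
  α = (-7 - (-1)·1.2041 - (-3)·0.6735) / (7) = -0.5393
  β = (3 - (3)·-1.3878 - (1)·0.6735) / (7) = 0.9271
  γ = (2 - (1)·-1.3878 - (2)·1.2041) / (7) = 0.1399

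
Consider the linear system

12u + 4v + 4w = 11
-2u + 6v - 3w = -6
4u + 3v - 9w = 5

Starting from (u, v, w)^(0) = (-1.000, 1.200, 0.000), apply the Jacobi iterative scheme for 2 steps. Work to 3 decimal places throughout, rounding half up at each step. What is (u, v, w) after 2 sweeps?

Iteration 1:
  u = (11 - (4)·1.200 - (4)·0.000) / (12) = 0.517
  v = (-6 - (-2)·-1.000 - (-3)·0.000) / (6) = -1.333
  w = (5 - (4)·-1.000 - (3)·1.200) / (-9) = -0.600
Iteration 2:
  u = (11 - (4)·-1.333 - (4)·-0.600) / (12) = 1.561
  v = (-6 - (-2)·0.517 - (-3)·-0.600) / (6) = -1.128
  w = (5 - (4)·0.517 - (3)·-1.333) / (-9) = -0.770

(1.561, -1.128, -0.770)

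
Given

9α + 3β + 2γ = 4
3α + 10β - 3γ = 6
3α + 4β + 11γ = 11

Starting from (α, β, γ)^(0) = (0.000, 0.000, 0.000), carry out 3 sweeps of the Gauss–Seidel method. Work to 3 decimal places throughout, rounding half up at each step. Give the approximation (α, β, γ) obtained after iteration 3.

Iteration 1:
  α = (4 - (3)·0.000 - (2)·0.000) / (9) = 0.444
  β = (6 - (3)·0.444 - (-3)·0.000) / (10) = 0.467
  γ = (11 - (3)·0.444 - (4)·0.467) / (11) = 0.709
Iteration 2:
  α = (4 - (3)·0.467 - (2)·0.709) / (9) = 0.131
  β = (6 - (3)·0.131 - (-3)·0.709) / (10) = 0.773
  γ = (11 - (3)·0.131 - (4)·0.773) / (11) = 0.683
Iteration 3:
  α = (4 - (3)·0.773 - (2)·0.683) / (9) = 0.035
  β = (6 - (3)·0.035 - (-3)·0.683) / (10) = 0.794
  γ = (11 - (3)·0.035 - (4)·0.794) / (11) = 0.702

(0.035, 0.794, 0.702)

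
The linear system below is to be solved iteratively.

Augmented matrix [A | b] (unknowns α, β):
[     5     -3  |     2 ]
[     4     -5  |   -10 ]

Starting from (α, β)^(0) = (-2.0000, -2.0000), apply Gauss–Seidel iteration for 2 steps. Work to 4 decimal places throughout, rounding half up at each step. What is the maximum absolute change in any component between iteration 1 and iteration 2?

Iteration 1:
  α = (2 - (-3)·-2.0000) / (5) = -0.8000
  β = (-10 - (4)·-0.8000) / (-5) = 1.3600
Iteration 2:
  α = (2 - (-3)·1.3600) / (5) = 1.2160
  β = (-10 - (4)·1.2160) / (-5) = 2.9728
Change: (2.0160, 1.6128) → max |·| = 2.0160

2.0160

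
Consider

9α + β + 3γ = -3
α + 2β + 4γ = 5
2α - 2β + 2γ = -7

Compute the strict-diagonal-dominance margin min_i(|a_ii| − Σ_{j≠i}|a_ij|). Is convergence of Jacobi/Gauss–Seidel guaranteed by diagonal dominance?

row 1: |9| − (1+3) = 5
row 2: |2| − (1+4) = -3
row 3: |2| − (2+2) = -2
minimum over rows = -3 → not strictly diagonally dominant

-3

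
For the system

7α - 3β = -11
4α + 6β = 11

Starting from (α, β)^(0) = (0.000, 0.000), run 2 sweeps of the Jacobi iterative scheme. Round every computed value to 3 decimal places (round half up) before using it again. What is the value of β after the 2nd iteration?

Iteration 1:
  α = (-11 - (-3)·0.000) / (7) = -1.571
  β = (11 - (4)·0.000) / (6) = 1.833
Iteration 2:
  α = (-11 - (-3)·1.833) / (7) = -0.786
  β = (11 - (4)·-1.571) / (6) = 2.881

2.881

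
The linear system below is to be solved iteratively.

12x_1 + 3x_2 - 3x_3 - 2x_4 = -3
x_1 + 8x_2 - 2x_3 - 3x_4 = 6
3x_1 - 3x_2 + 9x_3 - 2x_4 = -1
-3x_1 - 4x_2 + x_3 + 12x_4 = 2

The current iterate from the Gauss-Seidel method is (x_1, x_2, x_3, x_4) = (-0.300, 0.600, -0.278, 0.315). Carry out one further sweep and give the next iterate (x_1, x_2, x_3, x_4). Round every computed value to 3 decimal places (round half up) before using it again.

One sweep:
  x_1 = (-3 - (3)·0.600 - (-3)·-0.278 - (-2)·0.315) / (12) = -0.417
  x_2 = (6 - (1)·-0.417 - (-2)·-0.278 - (-3)·0.315) / (8) = 0.851
  x_3 = (-1 - (3)·-0.417 - (-3)·0.851 - (-2)·0.315) / (9) = 0.382
  x_4 = (2 - (-3)·-0.417 - (-4)·0.851 - (1)·0.382) / (12) = 0.314

(-0.417, 0.851, 0.382, 0.314)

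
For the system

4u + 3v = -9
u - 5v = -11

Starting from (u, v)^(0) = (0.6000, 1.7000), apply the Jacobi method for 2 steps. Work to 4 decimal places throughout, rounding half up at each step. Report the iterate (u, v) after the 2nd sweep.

Iteration 1:
  u = (-9 - (3)·1.7000) / (4) = -3.5250
  v = (-11 - (1)·0.6000) / (-5) = 2.3200
Iteration 2:
  u = (-9 - (3)·2.3200) / (4) = -3.9900
  v = (-11 - (1)·-3.5250) / (-5) = 1.4950

(-3.9900, 1.4950)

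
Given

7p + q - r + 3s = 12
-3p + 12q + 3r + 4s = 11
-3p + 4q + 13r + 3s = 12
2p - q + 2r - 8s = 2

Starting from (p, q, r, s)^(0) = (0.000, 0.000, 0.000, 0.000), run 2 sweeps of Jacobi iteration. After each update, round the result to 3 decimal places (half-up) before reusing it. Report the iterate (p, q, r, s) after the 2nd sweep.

(1.822, 1.198, 1.094, 0.295)

Iteration 1:
  p = (12 - (1)·0.000 - (-1)·0.000 - (3)·0.000) / (7) = 1.714
  q = (11 - (-3)·0.000 - (3)·0.000 - (4)·0.000) / (12) = 0.917
  r = (12 - (-3)·0.000 - (4)·0.000 - (3)·0.000) / (13) = 0.923
  s = (2 - (2)·0.000 - (-1)·0.000 - (2)·0.000) / (-8) = -0.250
Iteration 2:
  p = (12 - (1)·0.917 - (-1)·0.923 - (3)·-0.250) / (7) = 1.822
  q = (11 - (-3)·1.714 - (3)·0.923 - (4)·-0.250) / (12) = 1.198
  r = (12 - (-3)·1.714 - (4)·0.917 - (3)·-0.250) / (13) = 1.094
  s = (2 - (2)·1.714 - (-1)·0.917 - (2)·0.923) / (-8) = 0.295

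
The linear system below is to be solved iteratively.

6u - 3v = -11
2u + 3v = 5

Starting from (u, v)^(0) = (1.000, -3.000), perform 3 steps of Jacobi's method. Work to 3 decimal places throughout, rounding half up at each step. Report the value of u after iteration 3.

0.111

Iteration 1:
  u = (-11 - (-3)·-3.000) / (6) = -3.333
  v = (5 - (2)·1.000) / (3) = 1.000
Iteration 2:
  u = (-11 - (-3)·1.000) / (6) = -1.333
  v = (5 - (2)·-3.333) / (3) = 3.889
Iteration 3:
  u = (-11 - (-3)·3.889) / (6) = 0.111
  v = (5 - (2)·-1.333) / (3) = 2.555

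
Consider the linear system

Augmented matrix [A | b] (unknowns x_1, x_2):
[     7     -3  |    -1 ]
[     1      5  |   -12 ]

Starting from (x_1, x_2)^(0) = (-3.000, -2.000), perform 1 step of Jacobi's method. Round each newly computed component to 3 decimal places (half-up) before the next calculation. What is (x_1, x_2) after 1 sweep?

Iteration 1:
  x_1 = (-1 - (-3)·-2.000) / (7) = -1.000
  x_2 = (-12 - (1)·-3.000) / (5) = -1.800

(-1.000, -1.800)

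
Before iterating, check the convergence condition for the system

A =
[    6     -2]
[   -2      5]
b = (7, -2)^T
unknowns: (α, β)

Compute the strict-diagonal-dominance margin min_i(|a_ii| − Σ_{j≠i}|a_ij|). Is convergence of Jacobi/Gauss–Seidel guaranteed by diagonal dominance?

3

row 1: |6| − (2) = 4
row 2: |5| − (2) = 3
minimum over rows = 3 → strictly diagonally dominant (convergence guaranteed)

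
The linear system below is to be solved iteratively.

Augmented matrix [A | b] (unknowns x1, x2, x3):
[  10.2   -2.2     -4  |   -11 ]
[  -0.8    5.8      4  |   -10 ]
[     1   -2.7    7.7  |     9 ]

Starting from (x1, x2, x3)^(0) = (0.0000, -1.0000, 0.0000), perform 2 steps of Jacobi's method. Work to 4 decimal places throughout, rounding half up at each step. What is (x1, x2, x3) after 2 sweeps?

(-1.1294, -2.4669, 0.7323)

Iteration 1:
  x1 = (-11 - (-2.2)·-1.0000 - (-4)·0.0000) / (10.2) = -1.2941
  x2 = (-10 - (-0.8)·0.0000 - (4)·0.0000) / (5.8) = -1.7241
  x3 = (9 - (1)·0.0000 - (-2.7)·-1.0000) / (7.7) = 0.8182
Iteration 2:
  x1 = (-11 - (-2.2)·-1.7241 - (-4)·0.8182) / (10.2) = -1.1294
  x2 = (-10 - (-0.8)·-1.2941 - (4)·0.8182) / (5.8) = -2.4669
  x3 = (9 - (1)·-1.2941 - (-2.7)·-1.7241) / (7.7) = 0.7323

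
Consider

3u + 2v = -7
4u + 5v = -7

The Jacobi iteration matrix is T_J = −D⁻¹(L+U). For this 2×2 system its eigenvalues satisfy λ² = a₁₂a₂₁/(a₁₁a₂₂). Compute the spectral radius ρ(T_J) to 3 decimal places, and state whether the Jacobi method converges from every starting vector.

0.730

a₁₂a₂₁/(a₁₁a₂₂) = (2)·(4) / ((3)·(5)) = 0.533333
ρ = √|0.533333| = √0.533333 = 0.730
ρ < 1, so Jacobi converges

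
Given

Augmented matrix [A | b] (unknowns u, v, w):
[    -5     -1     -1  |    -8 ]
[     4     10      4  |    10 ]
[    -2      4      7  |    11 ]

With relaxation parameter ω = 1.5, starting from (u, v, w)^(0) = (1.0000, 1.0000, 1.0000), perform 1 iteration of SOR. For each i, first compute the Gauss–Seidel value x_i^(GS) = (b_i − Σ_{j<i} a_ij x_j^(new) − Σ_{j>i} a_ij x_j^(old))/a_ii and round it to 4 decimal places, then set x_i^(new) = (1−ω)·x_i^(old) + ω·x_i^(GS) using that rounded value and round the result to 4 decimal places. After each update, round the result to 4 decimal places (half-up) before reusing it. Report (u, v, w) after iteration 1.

(1.3000, -0.3800, 2.7400)

Iteration 1:
  u: GS value = (-8 - (-1)·1.0000 - (-1)·1.0000) / (-5) = 1.2000;  u ← (1−ω)·1.0000 + ω·1.2000 = 1.3000
  v: GS value = (10 - (4)·1.3000 - (4)·1.0000) / (10) = 0.0800;  v ← (1−ω)·1.0000 + ω·0.0800 = -0.3800
  w: GS value = (11 - (-2)·1.3000 - (4)·-0.3800) / (7) = 2.1600;  w ← (1−ω)·1.0000 + ω·2.1600 = 2.7400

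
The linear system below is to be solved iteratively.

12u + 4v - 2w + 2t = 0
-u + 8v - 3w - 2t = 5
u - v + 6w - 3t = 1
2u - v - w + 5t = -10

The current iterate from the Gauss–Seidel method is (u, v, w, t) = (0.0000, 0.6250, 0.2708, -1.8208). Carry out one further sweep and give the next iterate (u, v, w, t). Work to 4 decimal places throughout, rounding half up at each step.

(0.1403, 0.2889, -0.7190, -2.1421)

One sweep:
  u = (0 - (4)·0.6250 - (-2)·0.2708 - (2)·-1.8208) / (12) = 0.1403
  v = (5 - (-1)·0.1403 - (-3)·0.2708 - (-2)·-1.8208) / (8) = 0.2889
  w = (1 - (1)·0.1403 - (-1)·0.2889 - (-3)·-1.8208) / (6) = -0.7190
  t = (-10 - (2)·0.1403 - (-1)·0.2889 - (-1)·-0.7190) / (5) = -2.1421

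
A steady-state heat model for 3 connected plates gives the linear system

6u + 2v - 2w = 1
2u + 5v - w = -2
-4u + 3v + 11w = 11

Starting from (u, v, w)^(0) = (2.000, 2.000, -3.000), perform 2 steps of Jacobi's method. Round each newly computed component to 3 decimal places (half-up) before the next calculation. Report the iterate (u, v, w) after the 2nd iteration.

(1.161, 0.436, 0.945)

Iteration 1:
  u = (1 - (2)·2.000 - (-2)·-3.000) / (6) = -1.500
  v = (-2 - (2)·2.000 - (-1)·-3.000) / (5) = -1.800
  w = (11 - (-4)·2.000 - (3)·2.000) / (11) = 1.182
Iteration 2:
  u = (1 - (2)·-1.800 - (-2)·1.182) / (6) = 1.161
  v = (-2 - (2)·-1.500 - (-1)·1.182) / (5) = 0.436
  w = (11 - (-4)·-1.500 - (3)·-1.800) / (11) = 0.945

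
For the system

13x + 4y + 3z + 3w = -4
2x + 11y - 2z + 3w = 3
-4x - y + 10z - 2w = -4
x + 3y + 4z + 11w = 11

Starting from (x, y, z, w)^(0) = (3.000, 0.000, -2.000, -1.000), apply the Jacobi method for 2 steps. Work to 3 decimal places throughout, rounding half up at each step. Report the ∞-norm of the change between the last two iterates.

Iteration 1:
  x = (-4 - (4)·0.000 - (3)·-2.000 - (3)·-1.000) / (13) = 0.385
  y = (3 - (2)·3.000 - (-2)·-2.000 - (3)·-1.000) / (11) = -0.364
  z = (-4 - (-4)·3.000 - (-1)·0.000 - (-2)·-1.000) / (10) = 0.600
  w = (11 - (1)·3.000 - (3)·0.000 - (4)·-2.000) / (11) = 1.455
Iteration 2:
  x = (-4 - (4)·-0.364 - (3)·0.600 - (3)·1.455) / (13) = -0.670
  y = (3 - (2)·0.385 - (-2)·0.600 - (3)·1.455) / (11) = -0.085
  z = (-4 - (-4)·0.385 - (-1)·-0.364 - (-2)·1.455) / (10) = 0.009
  w = (11 - (1)·0.385 - (3)·-0.364 - (4)·0.600) / (11) = 0.846
Change: (-1.055, 0.279, -0.591, -0.609) → max |·| = 1.055

1.055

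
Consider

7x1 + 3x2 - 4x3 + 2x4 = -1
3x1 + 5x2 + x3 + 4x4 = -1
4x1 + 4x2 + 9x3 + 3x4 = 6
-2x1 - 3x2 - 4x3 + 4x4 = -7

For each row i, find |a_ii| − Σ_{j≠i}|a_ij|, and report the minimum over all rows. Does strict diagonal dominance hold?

row 1: |7| − (3+4+2) = -2
row 2: |5| − (3+1+4) = -3
row 3: |9| − (4+4+3) = -2
row 4: |4| − (2+3+4) = -5
minimum over rows = -5 → not strictly diagonally dominant

-5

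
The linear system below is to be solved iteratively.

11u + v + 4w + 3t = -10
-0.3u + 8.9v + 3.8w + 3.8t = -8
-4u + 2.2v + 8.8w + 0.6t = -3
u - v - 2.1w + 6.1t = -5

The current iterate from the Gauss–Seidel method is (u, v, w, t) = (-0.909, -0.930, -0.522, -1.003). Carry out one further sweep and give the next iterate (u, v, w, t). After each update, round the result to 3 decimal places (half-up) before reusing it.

(-0.361, -0.260, -0.372, -0.931)

One sweep:
  u = (-10 - (1)·-0.930 - (4)·-0.522 - (3)·-1.003) / (11) = -0.361
  v = (-8 - (-0.3)·-0.361 - (3.8)·-0.522 - (3.8)·-1.003) / (8.9) = -0.260
  w = (-3 - (-4)·-0.361 - (2.2)·-0.260 - (0.6)·-1.003) / (8.8) = -0.372
  t = (-5 - (1)·-0.361 - (-1)·-0.260 - (-2.1)·-0.372) / (6.1) = -0.931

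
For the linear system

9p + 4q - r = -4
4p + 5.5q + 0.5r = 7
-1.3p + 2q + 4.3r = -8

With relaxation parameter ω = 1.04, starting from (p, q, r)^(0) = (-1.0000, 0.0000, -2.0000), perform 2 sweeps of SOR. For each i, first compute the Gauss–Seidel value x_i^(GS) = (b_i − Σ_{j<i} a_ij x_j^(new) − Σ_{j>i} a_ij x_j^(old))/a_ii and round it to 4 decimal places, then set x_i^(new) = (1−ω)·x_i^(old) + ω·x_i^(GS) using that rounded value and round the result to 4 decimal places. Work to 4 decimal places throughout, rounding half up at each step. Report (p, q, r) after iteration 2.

(-1.7140, 2.8263, -3.7197)

Iteration 1:
  p: GS value = (-4 - (4)·0.0000 - (-1)·-2.0000) / (9) = -0.6667;  p ← (1−ω)·-1.0000 + ω·-0.6667 = -0.6534
  q: GS value = (7 - (4)·-0.6534 - (0.5)·-2.0000) / (5.5) = 1.9297;  q ← (1−ω)·0.0000 + ω·1.9297 = 2.0069
  r: GS value = (-8 - (-1.3)·-0.6534 - (2)·2.0069) / (4.3) = -2.9914;  r ← (1−ω)·-2.0000 + ω·-2.9914 = -3.0311
Iteration 2:
  p: GS value = (-4 - (4)·2.0069 - (-1)·-3.0311) / (9) = -1.6732;  p ← (1−ω)·-0.6534 + ω·-1.6732 = -1.7140
  q: GS value = (7 - (4)·-1.7140 - (0.5)·-3.0311) / (5.5) = 2.7948;  q ← (1−ω)·2.0069 + ω·2.7948 = 2.8263
  r: GS value = (-8 - (-1.3)·-1.7140 - (2)·2.8263) / (4.3) = -3.6932;  r ← (1−ω)·-3.0311 + ω·-3.6932 = -3.7197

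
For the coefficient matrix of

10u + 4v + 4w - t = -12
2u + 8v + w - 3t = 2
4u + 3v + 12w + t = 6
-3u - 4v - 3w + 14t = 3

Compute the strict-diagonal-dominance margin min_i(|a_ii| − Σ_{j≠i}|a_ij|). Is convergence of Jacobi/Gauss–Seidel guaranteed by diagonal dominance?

1

row 1: |10| − (4+4+1) = 1
row 2: |8| − (2+1+3) = 2
row 3: |12| − (4+3+1) = 4
row 4: |14| − (3+4+3) = 4
minimum over rows = 1 → strictly diagonally dominant (convergence guaranteed)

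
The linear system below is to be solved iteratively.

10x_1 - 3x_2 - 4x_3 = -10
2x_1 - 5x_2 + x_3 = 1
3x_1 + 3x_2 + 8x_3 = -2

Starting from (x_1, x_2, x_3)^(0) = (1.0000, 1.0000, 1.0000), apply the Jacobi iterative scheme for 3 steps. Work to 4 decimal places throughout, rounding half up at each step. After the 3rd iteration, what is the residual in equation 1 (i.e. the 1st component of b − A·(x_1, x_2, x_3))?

2.1015

Iteration 1:
  x_1 = (-10 - (-3)·1.0000 - (-4)·1.0000) / (10) = -0.3000
  x_2 = (1 - (2)·1.0000 - (1)·1.0000) / (-5) = 0.4000
  x_3 = (-2 - (3)·1.0000 - (3)·1.0000) / (8) = -1.0000
Iteration 2:
  x_1 = (-10 - (-3)·0.4000 - (-4)·-1.0000) / (10) = -1.2800
  x_2 = (1 - (2)·-0.3000 - (1)·-1.0000) / (-5) = -0.5200
  x_3 = (-2 - (3)·-0.3000 - (3)·0.4000) / (8) = -0.2875
Iteration 3:
  x_1 = (-10 - (-3)·-0.5200 - (-4)·-0.2875) / (10) = -1.2710
  x_2 = (1 - (2)·-1.2800 - (1)·-0.2875) / (-5) = -0.7695
  x_3 = (-2 - (3)·-1.2800 - (3)·-0.5200) / (8) = 0.4250
Residual b − A·x = (2.1015, -0.7305, 0.7215)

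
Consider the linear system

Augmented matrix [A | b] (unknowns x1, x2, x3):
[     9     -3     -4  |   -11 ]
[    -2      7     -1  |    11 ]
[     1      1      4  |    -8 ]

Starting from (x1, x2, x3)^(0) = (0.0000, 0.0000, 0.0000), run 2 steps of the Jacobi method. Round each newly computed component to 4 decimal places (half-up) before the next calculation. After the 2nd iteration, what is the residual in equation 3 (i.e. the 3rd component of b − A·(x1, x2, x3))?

Iteration 1:
  x1 = (-11 - (-3)·0.0000 - (-4)·0.0000) / (9) = -1.2222
  x2 = (11 - (-2)·0.0000 - (-1)·0.0000) / (7) = 1.5714
  x3 = (-8 - (1)·0.0000 - (1)·0.0000) / (4) = -2.0000
Iteration 2:
  x1 = (-11 - (-3)·1.5714 - (-4)·-2.0000) / (9) = -1.5873
  x2 = (11 - (-2)·-1.2222 - (-1)·-2.0000) / (7) = 0.9365
  x3 = (-8 - (1)·-1.2222 - (1)·1.5714) / (4) = -2.0873
Residual b − A·x = (-2.2540, -0.8174, 1.0000)

1.0000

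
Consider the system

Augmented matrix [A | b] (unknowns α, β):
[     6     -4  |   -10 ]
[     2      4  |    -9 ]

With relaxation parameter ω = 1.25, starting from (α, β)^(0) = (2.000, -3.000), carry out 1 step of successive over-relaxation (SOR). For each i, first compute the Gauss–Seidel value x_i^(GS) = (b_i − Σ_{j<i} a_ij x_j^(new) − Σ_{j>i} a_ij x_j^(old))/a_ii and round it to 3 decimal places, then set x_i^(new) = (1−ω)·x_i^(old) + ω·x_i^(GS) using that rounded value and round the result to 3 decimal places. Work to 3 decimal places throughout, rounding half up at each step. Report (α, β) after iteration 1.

Iteration 1:
  α: GS value = (-10 - (-4)·-3.000) / (6) = -3.667;  α ← (1−ω)·2.000 + ω·-3.667 = -5.084
  β: GS value = (-9 - (2)·-5.084) / (4) = 0.292;  β ← (1−ω)·-3.000 + ω·0.292 = 1.115

(-5.084, 1.115)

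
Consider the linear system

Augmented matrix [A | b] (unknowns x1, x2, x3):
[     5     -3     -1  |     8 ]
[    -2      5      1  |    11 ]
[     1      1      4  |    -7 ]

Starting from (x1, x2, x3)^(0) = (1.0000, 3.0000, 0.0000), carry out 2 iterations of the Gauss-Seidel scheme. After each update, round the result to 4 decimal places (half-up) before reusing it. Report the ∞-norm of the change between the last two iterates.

0.5532

Iteration 1:
  x1 = (8 - (-3)·3.0000 - (-1)·0.0000) / (5) = 3.4000
  x2 = (11 - (-2)·3.4000 - (1)·0.0000) / (5) = 3.5600
  x3 = (-7 - (1)·3.4000 - (1)·3.5600) / (4) = -3.4900
Iteration 2:
  x1 = (8 - (-3)·3.5600 - (-1)·-3.4900) / (5) = 3.0380
  x2 = (11 - (-2)·3.0380 - (1)·-3.4900) / (5) = 4.1132
  x3 = (-7 - (1)·3.0380 - (1)·4.1132) / (4) = -3.5378
Change: (-0.3620, 0.5532, -0.0478) → max |·| = 0.5532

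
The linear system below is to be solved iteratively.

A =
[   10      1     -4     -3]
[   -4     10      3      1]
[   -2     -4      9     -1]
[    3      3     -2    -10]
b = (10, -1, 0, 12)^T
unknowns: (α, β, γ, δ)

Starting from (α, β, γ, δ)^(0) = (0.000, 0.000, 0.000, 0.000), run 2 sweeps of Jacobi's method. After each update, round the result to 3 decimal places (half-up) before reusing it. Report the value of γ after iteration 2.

0.044

Iteration 1:
  α = (10 - (1)·0.000 - (-4)·0.000 - (-3)·0.000) / (10) = 1.000
  β = (-1 - (-4)·0.000 - (3)·0.000 - (1)·0.000) / (10) = -0.100
  γ = (0 - (-2)·0.000 - (-4)·0.000 - (-1)·0.000) / (9) = 0.000
  δ = (12 - (3)·0.000 - (3)·0.000 - (-2)·0.000) / (-10) = -1.200
Iteration 2:
  α = (10 - (1)·-0.100 - (-4)·0.000 - (-3)·-1.200) / (10) = 0.650
  β = (-1 - (-4)·1.000 - (3)·0.000 - (1)·-1.200) / (10) = 0.420
  γ = (0 - (-2)·1.000 - (-4)·-0.100 - (-1)·-1.200) / (9) = 0.044
  δ = (12 - (3)·1.000 - (3)·-0.100 - (-2)·0.000) / (-10) = -0.930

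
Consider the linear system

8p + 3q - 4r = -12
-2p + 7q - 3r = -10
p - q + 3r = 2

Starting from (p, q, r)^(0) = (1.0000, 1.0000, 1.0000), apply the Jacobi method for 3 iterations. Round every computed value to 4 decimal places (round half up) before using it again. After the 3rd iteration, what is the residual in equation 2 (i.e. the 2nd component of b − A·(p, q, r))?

Iteration 1:
  p = (-12 - (3)·1.0000 - (-4)·1.0000) / (8) = -1.3750
  q = (-10 - (-2)·1.0000 - (-3)·1.0000) / (7) = -0.7143
  r = (2 - (1)·1.0000 - (-1)·1.0000) / (3) = 0.6667
Iteration 2:
  p = (-12 - (3)·-0.7143 - (-4)·0.6667) / (8) = -0.8988
  q = (-10 - (-2)·-1.3750 - (-3)·0.6667) / (7) = -1.5357
  r = (2 - (1)·-1.3750 - (-1)·-0.7143) / (3) = 0.8869
Iteration 3:
  p = (-12 - (3)·-1.5357 - (-4)·0.8869) / (8) = -0.4807
  q = (-10 - (-2)·-0.8988 - (-3)·0.8869) / (7) = -1.3053
  r = (2 - (1)·-0.8988 - (-1)·-1.5357) / (3) = 0.4544
Residual b − A·x = (-2.4209, -0.4611, -0.1878)

-0.4611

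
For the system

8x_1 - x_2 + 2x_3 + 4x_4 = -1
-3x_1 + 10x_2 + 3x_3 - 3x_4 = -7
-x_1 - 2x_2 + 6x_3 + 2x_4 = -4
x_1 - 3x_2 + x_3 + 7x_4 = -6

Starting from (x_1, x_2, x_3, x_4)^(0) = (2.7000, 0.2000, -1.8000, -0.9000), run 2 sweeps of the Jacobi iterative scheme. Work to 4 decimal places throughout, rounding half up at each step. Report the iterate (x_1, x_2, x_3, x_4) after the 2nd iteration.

Iteration 1:
  x_1 = (-1 - (-1)·0.2000 - (2)·-1.8000 - (4)·-0.9000) / (8) = 0.8000
  x_2 = (-7 - (-3)·2.7000 - (3)·-1.8000 - (-3)·-0.9000) / (10) = 0.3800
  x_3 = (-4 - (-1)·2.7000 - (-2)·0.2000 - (2)·-0.9000) / (6) = 0.1500
  x_4 = (-6 - (1)·2.7000 - (-3)·0.2000 - (1)·-1.8000) / (7) = -0.9000
Iteration 2:
  x_1 = (-1 - (-1)·0.3800 - (2)·0.1500 - (4)·-0.9000) / (8) = 0.3350
  x_2 = (-7 - (-3)·0.8000 - (3)·0.1500 - (-3)·-0.9000) / (10) = -0.7750
  x_3 = (-4 - (-1)·0.8000 - (-2)·0.3800 - (2)·-0.9000) / (6) = -0.1067
  x_4 = (-6 - (1)·0.8000 - (-3)·0.3800 - (1)·0.1500) / (7) = -0.8300

(0.3350, -0.7750, -0.1067, -0.8300)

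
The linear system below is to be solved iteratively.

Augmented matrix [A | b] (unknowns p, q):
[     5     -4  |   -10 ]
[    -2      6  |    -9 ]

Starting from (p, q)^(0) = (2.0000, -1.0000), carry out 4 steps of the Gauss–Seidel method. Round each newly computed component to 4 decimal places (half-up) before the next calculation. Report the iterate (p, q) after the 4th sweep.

Iteration 1:
  p = (-10 - (-4)·-1.0000) / (5) = -2.8000
  q = (-9 - (-2)·-2.8000) / (6) = -2.4333
Iteration 2:
  p = (-10 - (-4)·-2.4333) / (5) = -3.9466
  q = (-9 - (-2)·-3.9466) / (6) = -2.8155
Iteration 3:
  p = (-10 - (-4)·-2.8155) / (5) = -4.2524
  q = (-9 - (-2)·-4.2524) / (6) = -2.9175
Iteration 4:
  p = (-10 - (-4)·-2.9175) / (5) = -4.3340
  q = (-9 - (-2)·-4.3340) / (6) = -2.9447

(-4.3340, -2.9447)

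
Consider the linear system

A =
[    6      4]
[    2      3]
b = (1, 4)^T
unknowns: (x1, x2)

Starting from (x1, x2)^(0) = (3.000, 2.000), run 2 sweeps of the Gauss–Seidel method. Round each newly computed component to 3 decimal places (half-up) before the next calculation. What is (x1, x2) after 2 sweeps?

Iteration 1:
  x1 = (1 - (4)·2.000) / (6) = -1.167
  x2 = (4 - (2)·-1.167) / (3) = 2.111
Iteration 2:
  x1 = (1 - (4)·2.111) / (6) = -1.241
  x2 = (4 - (2)·-1.241) / (3) = 2.161

(-1.241, 2.161)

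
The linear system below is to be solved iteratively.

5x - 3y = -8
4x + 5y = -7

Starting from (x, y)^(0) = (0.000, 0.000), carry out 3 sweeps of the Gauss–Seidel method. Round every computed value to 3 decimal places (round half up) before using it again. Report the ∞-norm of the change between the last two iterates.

Iteration 1:
  x = (-8 - (-3)·0.000) / (5) = -1.600
  y = (-7 - (4)·-1.600) / (5) = -0.120
Iteration 2:
  x = (-8 - (-3)·-0.120) / (5) = -1.672
  y = (-7 - (4)·-1.672) / (5) = -0.062
Iteration 3:
  x = (-8 - (-3)·-0.062) / (5) = -1.637
  y = (-7 - (4)·-1.637) / (5) = -0.090
Change: (0.035, -0.028) → max |·| = 0.035

0.035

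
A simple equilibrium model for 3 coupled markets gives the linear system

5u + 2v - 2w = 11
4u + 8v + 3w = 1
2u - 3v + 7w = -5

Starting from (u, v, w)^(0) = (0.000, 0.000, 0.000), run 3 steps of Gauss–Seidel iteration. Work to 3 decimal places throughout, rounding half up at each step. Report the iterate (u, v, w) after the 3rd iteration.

Iteration 1:
  u = (11 - (2)·0.000 - (-2)·0.000) / (5) = 2.200
  v = (1 - (4)·2.200 - (3)·0.000) / (8) = -0.975
  w = (-5 - (2)·2.200 - (-3)·-0.975) / (7) = -1.761
Iteration 2:
  u = (11 - (2)·-0.975 - (-2)·-1.761) / (5) = 1.886
  v = (1 - (4)·1.886 - (3)·-1.761) / (8) = -0.158
  w = (-5 - (2)·1.886 - (-3)·-0.158) / (7) = -1.321
Iteration 3:
  u = (11 - (2)·-0.158 - (-2)·-1.321) / (5) = 1.735
  v = (1 - (4)·1.735 - (3)·-1.321) / (8) = -0.247
  w = (-5 - (2)·1.735 - (-3)·-0.247) / (7) = -1.316

(1.735, -0.247, -1.316)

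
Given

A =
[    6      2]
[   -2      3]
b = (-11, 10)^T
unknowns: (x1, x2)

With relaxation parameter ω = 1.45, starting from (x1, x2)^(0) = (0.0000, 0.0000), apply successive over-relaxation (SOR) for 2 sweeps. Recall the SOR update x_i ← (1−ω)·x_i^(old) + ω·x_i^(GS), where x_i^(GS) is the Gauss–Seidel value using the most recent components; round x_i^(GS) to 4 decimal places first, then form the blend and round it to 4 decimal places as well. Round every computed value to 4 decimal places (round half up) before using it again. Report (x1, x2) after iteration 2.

Iteration 1:
  x1: GS value = (-11 - (2)·0.0000) / (6) = -1.8333;  x1 ← (1−ω)·0.0000 + ω·-1.8333 = -2.6583
  x2: GS value = (10 - (-2)·-2.6583) / (3) = 1.5611;  x2 ← (1−ω)·0.0000 + ω·1.5611 = 2.2636
Iteration 2:
  x1: GS value = (-11 - (2)·2.2636) / (6) = -2.5879;  x1 ← (1−ω)·-2.6583 + ω·-2.5879 = -2.5562
  x2: GS value = (10 - (-2)·-2.5562) / (3) = 1.6292;  x2 ← (1−ω)·2.2636 + ω·1.6292 = 1.3437

(-2.5562, 1.3437)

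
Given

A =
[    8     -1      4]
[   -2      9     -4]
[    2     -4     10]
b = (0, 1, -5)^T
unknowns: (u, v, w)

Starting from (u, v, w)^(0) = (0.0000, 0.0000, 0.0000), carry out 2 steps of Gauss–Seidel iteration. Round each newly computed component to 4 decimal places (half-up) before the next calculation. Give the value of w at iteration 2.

Iteration 1:
  u = (0 - (-1)·0.0000 - (4)·0.0000) / (8) = 0.0000
  v = (1 - (-2)·0.0000 - (-4)·0.0000) / (9) = 0.1111
  w = (-5 - (2)·0.0000 - (-4)·0.1111) / (10) = -0.4556
Iteration 2:
  u = (0 - (-1)·0.1111 - (4)·-0.4556) / (8) = 0.2417
  v = (1 - (-2)·0.2417 - (-4)·-0.4556) / (9) = -0.0377
  w = (-5 - (2)·0.2417 - (-4)·-0.0377) / (10) = -0.5634

-0.5634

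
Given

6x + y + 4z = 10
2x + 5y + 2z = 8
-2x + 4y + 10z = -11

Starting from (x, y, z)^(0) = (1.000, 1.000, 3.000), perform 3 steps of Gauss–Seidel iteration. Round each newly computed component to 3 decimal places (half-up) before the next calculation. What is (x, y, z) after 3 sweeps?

Iteration 1:
  x = (10 - (1)·1.000 - (4)·3.000) / (6) = -0.500
  y = (8 - (2)·-0.500 - (2)·3.000) / (5) = 0.600
  z = (-11 - (-2)·-0.500 - (4)·0.600) / (10) = -1.440
Iteration 2:
  x = (10 - (1)·0.600 - (4)·-1.440) / (6) = 2.527
  y = (8 - (2)·2.527 - (2)·-1.440) / (5) = 1.165
  z = (-11 - (-2)·2.527 - (4)·1.165) / (10) = -1.061
Iteration 3:
  x = (10 - (1)·1.165 - (4)·-1.061) / (6) = 2.180
  y = (8 - (2)·2.180 - (2)·-1.061) / (5) = 1.152
  z = (-11 - (-2)·2.180 - (4)·1.152) / (10) = -1.125

(2.180, 1.152, -1.125)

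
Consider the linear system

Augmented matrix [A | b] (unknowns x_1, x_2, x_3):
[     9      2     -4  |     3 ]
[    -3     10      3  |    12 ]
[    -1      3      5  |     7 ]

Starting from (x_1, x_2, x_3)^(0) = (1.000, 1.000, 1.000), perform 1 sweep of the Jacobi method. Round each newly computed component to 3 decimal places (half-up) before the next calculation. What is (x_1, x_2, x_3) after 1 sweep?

Iteration 1:
  x_1 = (3 - (2)·1.000 - (-4)·1.000) / (9) = 0.556
  x_2 = (12 - (-3)·1.000 - (3)·1.000) / (10) = 1.200
  x_3 = (7 - (-1)·1.000 - (3)·1.000) / (5) = 1.000

(0.556, 1.200, 1.000)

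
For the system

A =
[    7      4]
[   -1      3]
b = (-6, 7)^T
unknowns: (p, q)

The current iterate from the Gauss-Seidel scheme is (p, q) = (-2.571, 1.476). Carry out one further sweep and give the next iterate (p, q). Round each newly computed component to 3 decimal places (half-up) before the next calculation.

One sweep:
  p = (-6 - (4)·1.476) / (7) = -1.701
  q = (7 - (-1)·-1.701) / (3) = 1.766

(-1.701, 1.766)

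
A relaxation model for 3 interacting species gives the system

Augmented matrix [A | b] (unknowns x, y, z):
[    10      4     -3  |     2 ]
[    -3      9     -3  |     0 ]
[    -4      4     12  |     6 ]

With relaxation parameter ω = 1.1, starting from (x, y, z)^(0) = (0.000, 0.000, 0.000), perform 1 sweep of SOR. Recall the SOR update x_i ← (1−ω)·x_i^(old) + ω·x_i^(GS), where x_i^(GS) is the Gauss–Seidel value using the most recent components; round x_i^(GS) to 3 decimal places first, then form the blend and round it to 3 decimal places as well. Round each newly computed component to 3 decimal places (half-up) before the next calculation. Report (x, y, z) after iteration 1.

Iteration 1:
  x: GS value = (2 - (4)·0.000 - (-3)·0.000) / (10) = 0.200;  x ← (1−ω)·0.000 + ω·0.200 = 0.220
  y: GS value = (0 - (-3)·0.220 - (-3)·0.000) / (9) = 0.073;  y ← (1−ω)·0.000 + ω·0.073 = 0.080
  z: GS value = (6 - (-4)·0.220 - (4)·0.080) / (12) = 0.547;  z ← (1−ω)·0.000 + ω·0.547 = 0.602

(0.220, 0.080, 0.602)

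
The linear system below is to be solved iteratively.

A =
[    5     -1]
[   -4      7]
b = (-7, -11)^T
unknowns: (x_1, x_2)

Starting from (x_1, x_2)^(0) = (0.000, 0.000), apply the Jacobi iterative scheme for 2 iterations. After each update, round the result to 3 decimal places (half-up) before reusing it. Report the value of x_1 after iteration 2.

Iteration 1:
  x_1 = (-7 - (-1)·0.000) / (5) = -1.400
  x_2 = (-11 - (-4)·0.000) / (7) = -1.571
Iteration 2:
  x_1 = (-7 - (-1)·-1.571) / (5) = -1.714
  x_2 = (-11 - (-4)·-1.400) / (7) = -2.371

-1.714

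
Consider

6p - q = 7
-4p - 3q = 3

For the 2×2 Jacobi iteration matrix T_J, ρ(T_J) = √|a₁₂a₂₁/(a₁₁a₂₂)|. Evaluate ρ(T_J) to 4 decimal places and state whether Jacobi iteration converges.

a₁₂a₂₁/(a₁₁a₂₂) = (-1)·(-4) / ((6)·(-3)) = -0.222222
ρ = √|-0.222222| = √0.222222 = 0.4714
ρ < 1, so Jacobi converges

0.4714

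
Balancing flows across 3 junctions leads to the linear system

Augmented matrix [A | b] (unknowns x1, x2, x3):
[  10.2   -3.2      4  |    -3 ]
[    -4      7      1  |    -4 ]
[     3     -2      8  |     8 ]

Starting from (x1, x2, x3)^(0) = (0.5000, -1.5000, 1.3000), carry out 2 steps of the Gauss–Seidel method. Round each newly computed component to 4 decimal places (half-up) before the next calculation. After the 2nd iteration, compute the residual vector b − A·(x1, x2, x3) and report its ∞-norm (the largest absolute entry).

0.2825

Iteration 1:
  x1 = (-3 - (-3.2)·-1.5000 - (4)·1.3000) / (10.2) = -1.2745
  x2 = (-4 - (-4)·-1.2745 - (1)·1.3000) / (7) = -1.4854
  x3 = (8 - (3)·-1.2745 - (-2)·-1.4854) / (8) = 1.1066
Iteration 2:
  x1 = (-3 - (-3.2)·-1.4854 - (4)·1.1066) / (10.2) = -1.1941
  x2 = (-4 - (-4)·-1.1941 - (1)·1.1066) / (7) = -1.4119
  x3 = (8 - (3)·-1.1941 - (-2)·-1.4119) / (8) = 1.0948
Residual b − A·x = (0.2825, 0.0121, 0.0001); ∞-norm = 0.2825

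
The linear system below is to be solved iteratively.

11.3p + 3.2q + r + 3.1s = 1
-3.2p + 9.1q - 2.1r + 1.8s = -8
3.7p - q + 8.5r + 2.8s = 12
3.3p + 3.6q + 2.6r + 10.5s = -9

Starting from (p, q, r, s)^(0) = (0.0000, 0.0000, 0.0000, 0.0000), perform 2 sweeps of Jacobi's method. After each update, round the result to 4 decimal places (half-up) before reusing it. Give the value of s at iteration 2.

-0.9331

Iteration 1:
  p = (1 - (3.2)·0.0000 - (1)·0.0000 - (3.1)·0.0000) / (11.3) = 0.0885
  q = (-8 - (-3.2)·0.0000 - (-2.1)·0.0000 - (1.8)·0.0000) / (9.1) = -0.8791
  r = (12 - (3.7)·0.0000 - (-1)·0.0000 - (2.8)·0.0000) / (8.5) = 1.4118
  s = (-9 - (3.3)·0.0000 - (3.6)·0.0000 - (2.6)·0.0000) / (10.5) = -0.8571
Iteration 2:
  p = (1 - (3.2)·-0.8791 - (1)·1.4118 - (3.1)·-0.8571) / (11.3) = 0.4476
  q = (-8 - (-3.2)·0.0885 - (-2.1)·1.4118 - (1.8)·-0.8571) / (9.1) = -0.3527
  r = (12 - (3.7)·0.0885 - (-1)·-0.8791 - (2.8)·-0.8571) / (8.5) = 1.5522
  s = (-9 - (3.3)·0.0885 - (3.6)·-0.8791 - (2.6)·1.4118) / (10.5) = -0.9331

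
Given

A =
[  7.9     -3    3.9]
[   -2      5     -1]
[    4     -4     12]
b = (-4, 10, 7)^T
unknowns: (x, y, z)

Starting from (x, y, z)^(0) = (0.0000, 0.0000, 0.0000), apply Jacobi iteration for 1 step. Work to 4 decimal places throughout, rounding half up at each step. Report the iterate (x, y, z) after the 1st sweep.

Iteration 1:
  x = (-4 - (-3)·0.0000 - (3.9)·0.0000) / (7.9) = -0.5063
  y = (10 - (-2)·0.0000 - (-1)·0.0000) / (5) = 2.0000
  z = (7 - (4)·0.0000 - (-4)·0.0000) / (12) = 0.5833

(-0.5063, 2.0000, 0.5833)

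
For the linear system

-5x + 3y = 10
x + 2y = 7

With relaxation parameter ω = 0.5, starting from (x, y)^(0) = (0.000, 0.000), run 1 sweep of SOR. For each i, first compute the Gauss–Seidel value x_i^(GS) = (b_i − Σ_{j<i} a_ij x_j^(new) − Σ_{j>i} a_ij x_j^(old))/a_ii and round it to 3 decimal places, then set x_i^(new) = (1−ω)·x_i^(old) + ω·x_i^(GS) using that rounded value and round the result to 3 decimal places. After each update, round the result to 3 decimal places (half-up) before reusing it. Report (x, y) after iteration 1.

(-1.000, 2.000)

Iteration 1:
  x: GS value = (10 - (3)·0.000) / (-5) = -2.000;  x ← (1−ω)·0.000 + ω·-2.000 = -1.000
  y: GS value = (7 - (1)·-1.000) / (2) = 4.000;  y ← (1−ω)·0.000 + ω·4.000 = 2.000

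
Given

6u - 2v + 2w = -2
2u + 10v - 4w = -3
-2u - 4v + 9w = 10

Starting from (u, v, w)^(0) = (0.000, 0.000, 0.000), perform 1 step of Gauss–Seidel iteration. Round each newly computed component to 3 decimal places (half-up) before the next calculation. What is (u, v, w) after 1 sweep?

Iteration 1:
  u = (-2 - (-2)·0.000 - (2)·0.000) / (6) = -0.333
  v = (-3 - (2)·-0.333 - (-4)·0.000) / (10) = -0.233
  w = (10 - (-2)·-0.333 - (-4)·-0.233) / (9) = 0.934

(-0.333, -0.233, 0.934)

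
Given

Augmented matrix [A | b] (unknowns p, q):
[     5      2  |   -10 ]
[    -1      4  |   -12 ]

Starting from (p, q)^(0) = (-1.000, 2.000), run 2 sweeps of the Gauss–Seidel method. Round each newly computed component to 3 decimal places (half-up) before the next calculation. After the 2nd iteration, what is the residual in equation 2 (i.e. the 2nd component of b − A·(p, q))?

0.000

Iteration 1:
  p = (-10 - (2)·2.000) / (5) = -2.800
  q = (-12 - (-1)·-2.800) / (4) = -3.700
Iteration 2:
  p = (-10 - (2)·-3.700) / (5) = -0.520
  q = (-12 - (-1)·-0.520) / (4) = -3.130
Residual b − A·x = (-1.140, 0.000)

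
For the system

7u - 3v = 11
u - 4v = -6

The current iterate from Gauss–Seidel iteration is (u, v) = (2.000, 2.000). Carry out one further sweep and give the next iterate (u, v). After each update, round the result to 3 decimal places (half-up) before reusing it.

One sweep:
  u = (11 - (-3)·2.000) / (7) = 2.429
  v = (-6 - (1)·2.429) / (-4) = 2.107

(2.429, 2.107)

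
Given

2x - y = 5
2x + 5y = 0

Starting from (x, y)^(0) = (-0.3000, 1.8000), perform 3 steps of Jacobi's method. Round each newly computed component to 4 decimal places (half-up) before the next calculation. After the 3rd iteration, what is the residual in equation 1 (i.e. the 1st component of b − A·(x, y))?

0.3360

Iteration 1:
  x = (5 - (-1)·1.8000) / (2) = 3.4000
  y = (0 - (2)·-0.3000) / (5) = 0.1200
Iteration 2:
  x = (5 - (-1)·0.1200) / (2) = 2.5600
  y = (0 - (2)·3.4000) / (5) = -1.3600
Iteration 3:
  x = (5 - (-1)·-1.3600) / (2) = 1.8200
  y = (0 - (2)·2.5600) / (5) = -1.0240
Residual b − A·x = (0.3360, 1.4800)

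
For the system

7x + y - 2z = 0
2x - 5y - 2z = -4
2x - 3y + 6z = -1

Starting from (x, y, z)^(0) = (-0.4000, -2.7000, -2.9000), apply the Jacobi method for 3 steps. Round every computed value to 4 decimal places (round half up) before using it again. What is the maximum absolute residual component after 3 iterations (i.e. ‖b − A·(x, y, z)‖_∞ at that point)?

Iteration 1:
  x = (0 - (1)·-2.7000 - (-2)·-2.9000) / (7) = -0.4429
  y = (-4 - (2)·-0.4000 - (-2)·-2.9000) / (-5) = 1.8000
  z = (-1 - (2)·-0.4000 - (-3)·-2.7000) / (6) = -1.3833
Iteration 2:
  x = (0 - (1)·1.8000 - (-2)·-1.3833) / (7) = -0.6524
  y = (-4 - (2)·-0.4429 - (-2)·-1.3833) / (-5) = 1.1762
  z = (-1 - (2)·-0.4429 - (-3)·1.8000) / (6) = 0.8810
Iteration 3:
  x = (0 - (1)·1.1762 - (-2)·0.8810) / (7) = 0.0837
  y = (-4 - (2)·-0.6524 - (-2)·0.8810) / (-5) = 0.1866
  z = (-1 - (2)·-0.6524 - (-3)·1.1762) / (6) = 0.6389
Residual b − A·x = (0.5053, -1.9566, -4.4410); ∞-norm = 4.4410

4.4410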